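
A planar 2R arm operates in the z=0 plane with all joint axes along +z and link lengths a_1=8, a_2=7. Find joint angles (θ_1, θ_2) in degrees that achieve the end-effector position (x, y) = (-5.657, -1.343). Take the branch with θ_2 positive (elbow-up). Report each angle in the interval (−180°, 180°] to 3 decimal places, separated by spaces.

cos θ_2 = (33.8053−8²−7²)/(2·8·7) = -0.7071; θ_2 = 134.9991° (elbow-up)
β = atan2(-1.3430,-5.6570) = -166.6449°; ψ = atan2(4.9498,3.0503) = 58.3565°
θ_1 = β − ψ = -225.0015°

134.999 134.999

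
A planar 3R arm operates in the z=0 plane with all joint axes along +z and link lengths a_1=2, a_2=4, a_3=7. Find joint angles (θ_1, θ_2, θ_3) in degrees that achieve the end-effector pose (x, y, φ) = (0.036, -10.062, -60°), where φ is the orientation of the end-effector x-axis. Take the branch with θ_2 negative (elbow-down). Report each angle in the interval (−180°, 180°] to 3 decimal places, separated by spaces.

wrist centre = target − a_3·(cos φ, sin φ) = (-3.4640, -3.9998)
cos θ_2 = (27.9979−2²−4²)/(2·2·4) = 0.4999; θ_2 = -60.0088° (elbow-down)
β = atan2(-3.9998,-3.4640) = -130.8938°; ψ = atan2(-3.4644,3.9995) = -40.8997°
θ_1 = β − ψ = -89.9941°
θ_3 = φ − θ_1 − θ_2 = 90.0029° (wrapped to (-180°,180°])

-89.994 -60.009 90.003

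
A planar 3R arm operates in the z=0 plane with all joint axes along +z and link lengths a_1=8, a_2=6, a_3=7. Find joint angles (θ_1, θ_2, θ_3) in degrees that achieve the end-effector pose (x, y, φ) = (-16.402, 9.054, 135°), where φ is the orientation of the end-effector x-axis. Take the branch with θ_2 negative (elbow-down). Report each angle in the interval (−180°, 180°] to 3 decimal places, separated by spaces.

-174.431 -60.001 9.432

wrist centre = target − a_3·(cos φ, sin φ) = (-11.4523, 4.1043)
cos θ_2 = (147.9990−8²−6²)/(2·8·6) = 0.5000; θ_2 = -60.0007° (elbow-down)
β = atan2(4.1043,-11.4523) = 160.2834°; ψ = atan2(-5.1962,10.9999) = -25.2853°
θ_1 = β − ψ = 185.5686°
θ_3 = φ − θ_1 − θ_2 = 9.4321° (wrapped to (-180°,180°])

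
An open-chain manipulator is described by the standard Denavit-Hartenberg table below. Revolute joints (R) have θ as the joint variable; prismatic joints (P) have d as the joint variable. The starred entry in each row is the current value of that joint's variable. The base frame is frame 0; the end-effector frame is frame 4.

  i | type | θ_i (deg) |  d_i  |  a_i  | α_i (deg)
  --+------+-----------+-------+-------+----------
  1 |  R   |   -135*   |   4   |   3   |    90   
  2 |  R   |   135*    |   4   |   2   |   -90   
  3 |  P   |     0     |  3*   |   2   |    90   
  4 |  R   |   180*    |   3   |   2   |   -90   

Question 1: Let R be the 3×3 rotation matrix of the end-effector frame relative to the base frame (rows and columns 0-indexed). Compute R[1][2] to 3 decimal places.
End-effector z-axis (col 2 of R) = (-0.5000,-0.5000,0.7071)
R[1][2] = -0.5000

-0.500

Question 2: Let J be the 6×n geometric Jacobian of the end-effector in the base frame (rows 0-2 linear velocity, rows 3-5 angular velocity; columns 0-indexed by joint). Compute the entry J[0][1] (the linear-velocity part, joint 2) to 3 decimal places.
axis z_1 = (-0.7071,0.7071,0.0000); lever o_n−o_1 = (-2.4497,7.4497,-0.7071)
cross product → J_v[:, 1] = (-0.5000,-0.5000,-3.5355)
J_ω[:, 1] = z_1
entry J[0][1] = -0.5000

-0.500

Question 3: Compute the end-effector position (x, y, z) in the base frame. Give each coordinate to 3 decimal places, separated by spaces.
-4.571 5.328 3.293

after link 1: o_1 = (-2.1213, -2.1213, 4.0000)
after link 2: o_2 = (-3.9497, 1.7071, 5.4142)
after link 3: o_3 = (-1.4497, 4.2071, 4.7071)
after link 4: o_4 = (-4.5711, 5.3284, 3.2929)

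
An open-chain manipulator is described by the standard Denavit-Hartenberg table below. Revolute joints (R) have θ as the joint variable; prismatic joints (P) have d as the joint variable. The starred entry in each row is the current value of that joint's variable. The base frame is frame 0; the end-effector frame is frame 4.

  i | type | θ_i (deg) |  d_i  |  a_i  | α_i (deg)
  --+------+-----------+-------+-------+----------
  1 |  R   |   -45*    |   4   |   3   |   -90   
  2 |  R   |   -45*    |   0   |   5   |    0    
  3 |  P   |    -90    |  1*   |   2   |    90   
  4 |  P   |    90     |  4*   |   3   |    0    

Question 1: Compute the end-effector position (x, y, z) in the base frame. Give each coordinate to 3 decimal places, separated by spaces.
4.450 1.207 6.121

after link 1: o_1 = (2.1213, -2.1213, 4.0000)
after link 2: o_2 = (4.6213, -4.6213, 7.5355)
after link 3: o_3 = (4.3284, -2.9142, 8.9497)
after link 4: o_4 = (4.4497, 1.2071, 6.1213)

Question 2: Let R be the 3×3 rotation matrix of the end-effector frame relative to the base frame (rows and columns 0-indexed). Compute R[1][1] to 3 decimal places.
-0.500

End-effector y-axis (col 1 of R) = (0.5000,-0.5000,-0.7071)
R[1][1] = -0.5000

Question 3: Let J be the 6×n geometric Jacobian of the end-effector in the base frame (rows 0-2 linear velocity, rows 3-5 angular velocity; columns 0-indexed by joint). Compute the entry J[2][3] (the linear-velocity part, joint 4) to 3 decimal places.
-0.707

prismatic axis z_3 = (-0.5000,0.5000,-0.7071)
J_v[:, 3] = z_3; J_ω[:, 3] = (0,0,0)
entry J[2][3] = -0.7071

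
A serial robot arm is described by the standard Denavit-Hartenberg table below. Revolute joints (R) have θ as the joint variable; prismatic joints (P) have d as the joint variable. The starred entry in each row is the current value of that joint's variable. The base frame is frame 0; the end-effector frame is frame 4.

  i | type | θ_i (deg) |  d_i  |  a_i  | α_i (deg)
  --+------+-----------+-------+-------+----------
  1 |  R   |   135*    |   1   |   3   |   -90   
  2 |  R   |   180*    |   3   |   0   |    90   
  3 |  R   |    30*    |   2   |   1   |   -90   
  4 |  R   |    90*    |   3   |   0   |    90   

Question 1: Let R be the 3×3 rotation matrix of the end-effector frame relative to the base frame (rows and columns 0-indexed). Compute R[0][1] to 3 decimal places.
End-effector y-axis (col 1 of R) = (-0.9659,-0.2588,0.0000)
R[0][1] = -0.9659

-0.966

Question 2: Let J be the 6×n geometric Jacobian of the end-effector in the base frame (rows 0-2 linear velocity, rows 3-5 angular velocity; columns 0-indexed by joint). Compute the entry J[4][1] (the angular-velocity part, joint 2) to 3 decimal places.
-0.707

axis z_1 = (-0.7071,-0.7071,0.0000); lever o_n−o_1 = (-4.7603,-3.8637,-2.0000)
cross product → J_v[:, 1] = (1.4142,-1.4142,-0.6340)
J_ω[:, 1] = z_1
entry J[4][1] = -0.7071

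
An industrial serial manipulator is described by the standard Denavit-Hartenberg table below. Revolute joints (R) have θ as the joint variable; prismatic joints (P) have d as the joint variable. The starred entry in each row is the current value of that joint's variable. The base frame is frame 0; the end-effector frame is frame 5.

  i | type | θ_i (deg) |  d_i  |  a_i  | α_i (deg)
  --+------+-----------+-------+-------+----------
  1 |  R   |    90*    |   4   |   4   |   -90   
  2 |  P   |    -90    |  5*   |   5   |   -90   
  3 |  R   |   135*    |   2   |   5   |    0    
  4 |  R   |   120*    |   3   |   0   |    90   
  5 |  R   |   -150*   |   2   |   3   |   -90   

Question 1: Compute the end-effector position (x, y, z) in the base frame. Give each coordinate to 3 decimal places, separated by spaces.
1.563 7.500 4.205

after link 1: o_1 = (0.0000, 4.0000, 4.0000)
after link 2: o_2 = (-5.0000, 4.0000, 9.0000)
after link 3: o_3 = (-1.4645, 6.0000, 5.4645)
after link 4: o_4 = (-1.4645, 9.0000, 5.4645)
after link 5: o_5 = (1.5627, 7.5000, 4.2050)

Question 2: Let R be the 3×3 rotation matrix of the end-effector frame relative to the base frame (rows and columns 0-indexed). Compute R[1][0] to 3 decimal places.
-0.500

End-effector x-axis (col 0 of R) = (0.8365,-0.5000,0.2241)
R[1][0] = -0.5000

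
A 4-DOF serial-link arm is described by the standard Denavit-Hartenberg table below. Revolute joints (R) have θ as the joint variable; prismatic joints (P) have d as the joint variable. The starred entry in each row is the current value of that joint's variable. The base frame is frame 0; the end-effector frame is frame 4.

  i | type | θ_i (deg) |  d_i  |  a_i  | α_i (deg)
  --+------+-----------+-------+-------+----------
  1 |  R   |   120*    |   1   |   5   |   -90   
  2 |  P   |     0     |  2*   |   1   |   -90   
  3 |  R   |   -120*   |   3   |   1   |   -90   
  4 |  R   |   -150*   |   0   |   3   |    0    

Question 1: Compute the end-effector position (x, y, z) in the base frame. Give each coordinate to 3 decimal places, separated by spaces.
after link 1: o_1 = (-2.5000, 4.3301, 1.0000)
after link 2: o_2 = (-4.7321, 4.1962, 1.0000)
after link 3: o_3 = (-5.2321, 3.3301, -2.0000)
after link 4: o_4 = (-3.9330, 5.5801, -3.5000)

-3.933 5.580 -3.500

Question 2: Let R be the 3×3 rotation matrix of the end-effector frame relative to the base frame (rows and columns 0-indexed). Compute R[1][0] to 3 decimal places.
End-effector x-axis (col 0 of R) = (0.4330,0.7500,-0.5000)
R[1][0] = 0.7500

0.750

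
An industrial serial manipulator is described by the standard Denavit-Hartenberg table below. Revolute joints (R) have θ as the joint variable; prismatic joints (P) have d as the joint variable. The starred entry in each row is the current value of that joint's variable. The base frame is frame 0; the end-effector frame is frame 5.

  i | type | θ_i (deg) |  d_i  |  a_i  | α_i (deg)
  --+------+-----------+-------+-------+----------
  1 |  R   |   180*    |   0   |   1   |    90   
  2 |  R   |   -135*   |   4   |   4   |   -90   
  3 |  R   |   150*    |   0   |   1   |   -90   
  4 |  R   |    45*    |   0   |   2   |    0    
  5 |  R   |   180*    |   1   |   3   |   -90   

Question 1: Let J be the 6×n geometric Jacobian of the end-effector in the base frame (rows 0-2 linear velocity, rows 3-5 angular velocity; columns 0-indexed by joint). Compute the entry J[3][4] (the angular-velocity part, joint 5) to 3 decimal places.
-0.354

axis z_4 = (-0.3536,0.8660,0.3536); lever o_n−o_4 = (-0.5545,1.9267,-2.4455)
cross product → J_v[:, 4] = (-2.7990,-1.0607,-0.2010)
J_ω[:, 4] = z_4
entry J[3][4] = -0.3536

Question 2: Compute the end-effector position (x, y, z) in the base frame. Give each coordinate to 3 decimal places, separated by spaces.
after link 1: o_1 = (-1.0000, 0.0000, 0.0000)
after link 2: o_2 = (1.8284, 4.0000, -2.8284)
after link 3: o_3 = (1.2161, 3.5000, -2.2161)
after link 4: o_4 = (1.3500, 2.7929, -0.3500)
after link 5: o_5 = (0.7955, 4.7196, -2.7955)

0.796 4.720 -2.796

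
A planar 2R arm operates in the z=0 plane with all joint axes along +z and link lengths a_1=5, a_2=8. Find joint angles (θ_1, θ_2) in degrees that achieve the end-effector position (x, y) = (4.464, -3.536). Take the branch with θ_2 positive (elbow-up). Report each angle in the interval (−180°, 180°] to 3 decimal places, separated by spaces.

-135.008 135.001

cos θ_2 = (32.4306−5²−8²)/(2·5·8) = -0.7071; θ_2 = 135.0009° (elbow-up)
β = atan2(-3.5360,4.4640) = -38.3833°; ψ = atan2(5.6568,-0.6569) = 96.6243°
θ_1 = β − ψ = -135.0076°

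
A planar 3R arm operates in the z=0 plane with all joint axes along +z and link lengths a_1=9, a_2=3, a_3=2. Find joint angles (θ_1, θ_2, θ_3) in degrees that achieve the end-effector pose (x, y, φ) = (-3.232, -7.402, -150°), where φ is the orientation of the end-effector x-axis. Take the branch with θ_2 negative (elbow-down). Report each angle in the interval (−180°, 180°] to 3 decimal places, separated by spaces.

-89.999 -149.998 89.997

wrist centre = target − a_3·(cos φ, sin φ) = (-1.4999, -6.4020)
cos θ_2 = (43.2355−9²−3²)/(2·9·3) = -0.8660; θ_2 = -149.9983° (elbow-down)
β = atan2(-6.4020,-1.4999) = -103.1862°; ψ = atan2(-1.5001,6.4020) = -13.1874°
θ_1 = β − ψ = -89.9988°
θ_3 = φ − θ_1 − θ_2 = 89.9971° (wrapped to (-180°,180°])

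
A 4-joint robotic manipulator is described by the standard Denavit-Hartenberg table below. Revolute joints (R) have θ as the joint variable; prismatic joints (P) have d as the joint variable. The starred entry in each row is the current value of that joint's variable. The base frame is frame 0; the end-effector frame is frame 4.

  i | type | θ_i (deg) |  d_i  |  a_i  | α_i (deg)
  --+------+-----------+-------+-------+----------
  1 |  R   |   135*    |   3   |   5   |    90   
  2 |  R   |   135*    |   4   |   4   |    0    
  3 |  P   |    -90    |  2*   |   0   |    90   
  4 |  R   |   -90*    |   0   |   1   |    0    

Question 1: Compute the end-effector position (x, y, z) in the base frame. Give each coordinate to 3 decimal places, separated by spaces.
after link 1: o_1 = (-3.5355, 3.5355, 3.0000)
after link 2: o_2 = (1.2929, 4.3640, 5.8284)
after link 3: o_3 = (2.7071, 5.7782, 5.8284)
after link 4: o_4 = (2.0000, 5.0711, 5.8284)

2.000 5.071 5.828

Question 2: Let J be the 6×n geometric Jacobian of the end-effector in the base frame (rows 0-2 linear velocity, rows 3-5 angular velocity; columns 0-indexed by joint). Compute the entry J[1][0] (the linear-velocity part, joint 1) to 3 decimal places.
2.000

axis z_0 = ẑ; lever o_n−o_0 = (2.0000,5.0711,5.8284)
cross product → J_v[:, 0] = (-5.0711,2.0000,0.0000)
J_ω[:, 0] = z_0
entry J[1][0] = 2.0000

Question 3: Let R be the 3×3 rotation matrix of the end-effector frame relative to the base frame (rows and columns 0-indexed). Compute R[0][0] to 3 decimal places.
-0.707

End-effector x-axis (col 0 of R) = (-0.7071,-0.7071,-0.0000)
R[0][0] = -0.7071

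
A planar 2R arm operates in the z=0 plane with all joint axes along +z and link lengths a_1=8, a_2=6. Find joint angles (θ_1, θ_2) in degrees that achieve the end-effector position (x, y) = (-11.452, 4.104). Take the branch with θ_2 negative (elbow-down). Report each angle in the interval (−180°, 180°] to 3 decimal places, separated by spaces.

-174.428 -60.006

cos θ_2 = (147.9911−8²−6²)/(2·8·6) = 0.4999; θ_2 = -60.0061° (elbow-down)
β = atan2(4.1040,-11.4520) = 160.2841°; ψ = atan2(-5.1965,10.9994) = -25.2875°
θ_1 = β − ψ = 185.5716°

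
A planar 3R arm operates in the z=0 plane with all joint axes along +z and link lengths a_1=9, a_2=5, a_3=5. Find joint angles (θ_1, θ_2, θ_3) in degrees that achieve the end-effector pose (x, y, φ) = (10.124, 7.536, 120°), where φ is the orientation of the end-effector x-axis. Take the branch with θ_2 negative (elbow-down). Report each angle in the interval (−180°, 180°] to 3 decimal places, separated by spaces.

wrist centre = target − a_3·(cos φ, sin φ) = (12.6240, 3.2059)
cos θ_2 = (169.6430−9²−5²)/(2·9·5) = 0.7071; θ_2 = -44.9970° (elbow-down)
β = atan2(3.2059,12.6240) = 14.2491°; ψ = atan2(-3.5353,12.5357) = -15.7496°
θ_1 = β − ψ = 29.9987°
θ_3 = φ − θ_1 − θ_2 = 134.9983° (wrapped to (-180°,180°])

29.999 -44.997 134.998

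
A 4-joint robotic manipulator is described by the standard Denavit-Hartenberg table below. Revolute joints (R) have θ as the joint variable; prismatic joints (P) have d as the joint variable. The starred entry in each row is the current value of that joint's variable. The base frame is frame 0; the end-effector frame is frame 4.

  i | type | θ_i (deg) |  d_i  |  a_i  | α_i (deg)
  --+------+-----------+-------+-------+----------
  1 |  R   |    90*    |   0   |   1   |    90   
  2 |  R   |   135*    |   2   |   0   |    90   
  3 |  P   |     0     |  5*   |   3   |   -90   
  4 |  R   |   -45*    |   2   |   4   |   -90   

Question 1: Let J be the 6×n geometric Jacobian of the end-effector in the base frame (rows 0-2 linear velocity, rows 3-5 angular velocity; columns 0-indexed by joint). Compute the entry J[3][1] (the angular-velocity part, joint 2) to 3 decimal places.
1.000

axis z_1 = (1.0000,-0.0000,0.0000); lever o_n−o_1 = (4.0000,1.4142,9.6569)
cross product → J_v[:, 1] = (-0.0000,-9.6569,1.4142)
J_ω[:, 1] = z_1
entry J[3][1] = 1.0000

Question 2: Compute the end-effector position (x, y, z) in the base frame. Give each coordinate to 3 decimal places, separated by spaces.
4.000 2.414 9.657

after link 1: o_1 = (0.0000, 1.0000, 0.0000)
after link 2: o_2 = (2.0000, 1.0000, 0.0000)
after link 3: o_3 = (2.0000, 2.4142, 5.6569)
after link 4: o_4 = (4.0000, 2.4142, 9.6569)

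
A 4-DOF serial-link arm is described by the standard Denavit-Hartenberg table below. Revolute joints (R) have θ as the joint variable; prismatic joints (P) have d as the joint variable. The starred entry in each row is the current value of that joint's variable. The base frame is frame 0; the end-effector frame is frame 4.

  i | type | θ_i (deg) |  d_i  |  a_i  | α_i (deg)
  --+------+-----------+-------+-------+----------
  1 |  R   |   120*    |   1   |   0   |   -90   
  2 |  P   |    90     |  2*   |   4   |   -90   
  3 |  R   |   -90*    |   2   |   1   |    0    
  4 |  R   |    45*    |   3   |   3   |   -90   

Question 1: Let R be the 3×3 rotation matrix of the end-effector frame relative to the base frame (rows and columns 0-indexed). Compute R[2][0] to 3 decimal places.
End-effector x-axis (col 0 of R) = (-0.6124,-0.3536,-0.7071)
R[2][0] = -0.7071

-0.707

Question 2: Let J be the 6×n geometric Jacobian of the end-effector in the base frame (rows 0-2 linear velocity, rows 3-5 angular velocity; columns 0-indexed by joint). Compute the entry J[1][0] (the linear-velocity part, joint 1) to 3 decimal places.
axis z_0 = ẑ; lever o_n−o_0 = (-1.9352,-6.8908,-5.1213)
cross product → J_v[:, 0] = (6.8908,-1.9352,0.0000)
J_ω[:, 0] = z_0
entry J[1][0] = -1.9352

-1.935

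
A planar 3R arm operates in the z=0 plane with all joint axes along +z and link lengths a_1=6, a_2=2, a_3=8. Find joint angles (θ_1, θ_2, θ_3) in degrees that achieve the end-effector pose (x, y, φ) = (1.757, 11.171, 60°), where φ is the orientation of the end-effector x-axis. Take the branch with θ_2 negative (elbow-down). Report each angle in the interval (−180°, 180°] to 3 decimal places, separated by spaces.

wrist centre = target − a_3·(cos φ, sin φ) = (-2.2430, 4.2428)
cos θ_2 = (23.0324−6²−2²)/(2·6·2) = -0.7070; θ_2 = -134.9901° (elbow-down)
β = atan2(4.2428,-2.2430) = 117.8636°; ψ = atan2(-1.4145,4.5860) = -17.1412°
θ_1 = β − ψ = 135.0049°
θ_3 = φ − θ_1 − θ_2 = 59.9852° (wrapped to (-180°,180°])

135.005 -134.990 59.985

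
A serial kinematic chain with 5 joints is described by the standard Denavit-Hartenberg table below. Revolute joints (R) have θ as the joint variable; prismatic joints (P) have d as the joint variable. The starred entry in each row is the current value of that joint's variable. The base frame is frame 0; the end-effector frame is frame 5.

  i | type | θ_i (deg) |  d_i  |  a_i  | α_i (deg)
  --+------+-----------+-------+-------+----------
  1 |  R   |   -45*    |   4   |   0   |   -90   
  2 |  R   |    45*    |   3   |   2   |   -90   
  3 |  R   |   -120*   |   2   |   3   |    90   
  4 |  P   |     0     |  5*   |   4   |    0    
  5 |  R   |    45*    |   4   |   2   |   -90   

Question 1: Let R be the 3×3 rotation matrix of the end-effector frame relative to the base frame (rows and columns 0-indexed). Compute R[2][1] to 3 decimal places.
End-effector y-axis (col 1 of R) = (0.7866,-0.0795,-0.6124)
R[2][1] = -0.6124

-0.612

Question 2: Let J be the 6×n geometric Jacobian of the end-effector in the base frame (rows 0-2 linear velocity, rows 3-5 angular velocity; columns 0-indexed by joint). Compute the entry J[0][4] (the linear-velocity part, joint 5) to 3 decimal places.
axis z_4 = (-0.7866,0.0795,0.6124); lever o_n−o_4 = (-3.3409,2.2445,1.9495)
cross product → J_v[:, 4] = (-1.2196,-0.5125,-1.5000)
J_ω[:, 4] = z_4
entry J[0][4] = -1.2196

-1.220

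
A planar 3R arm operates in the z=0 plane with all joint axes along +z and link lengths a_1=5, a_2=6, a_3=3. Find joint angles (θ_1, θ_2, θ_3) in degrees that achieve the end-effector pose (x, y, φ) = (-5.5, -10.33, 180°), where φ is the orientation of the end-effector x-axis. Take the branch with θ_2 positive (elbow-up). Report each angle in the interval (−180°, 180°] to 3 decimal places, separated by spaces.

-120.003 30.005 -90.002

wrist centre = target − a_3·(cos φ, sin φ) = (-2.5000, -10.3300)
cos θ_2 = (112.9589−5²−6²)/(2·5·6) = 0.8660; θ_2 = 30.0050° (elbow-up)
β = atan2(-10.3300,-2.5000) = -103.6048°; ψ = atan2(3.0005,10.1959) = 16.3981°
θ_1 = β − ψ = -120.0029°
θ_3 = φ − θ_1 − θ_2 = -90.0021° (wrapped to (-180°,180°])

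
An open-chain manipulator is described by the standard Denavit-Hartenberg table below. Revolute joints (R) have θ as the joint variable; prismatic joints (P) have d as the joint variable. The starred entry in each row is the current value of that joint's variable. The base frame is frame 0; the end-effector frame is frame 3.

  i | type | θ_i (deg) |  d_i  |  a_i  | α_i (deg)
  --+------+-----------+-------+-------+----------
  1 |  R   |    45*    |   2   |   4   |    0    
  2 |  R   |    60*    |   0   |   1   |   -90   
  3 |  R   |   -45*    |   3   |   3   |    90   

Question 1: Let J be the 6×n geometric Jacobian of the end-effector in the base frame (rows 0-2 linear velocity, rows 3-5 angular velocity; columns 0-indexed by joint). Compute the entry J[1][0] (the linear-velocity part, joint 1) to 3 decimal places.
axis z_0 = ẑ; lever o_n−o_0 = (-0.8772,5.0669,4.1213)
cross product → J_v[:, 0] = (-5.0669,-0.8772,0.0000)
J_ω[:, 0] = z_0
entry J[1][0] = -0.8772

-0.877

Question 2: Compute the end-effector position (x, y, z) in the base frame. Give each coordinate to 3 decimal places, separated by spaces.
after link 1: o_1 = (2.8284, 2.8284, 2.0000)
after link 2: o_2 = (2.5696, 3.7944, 2.0000)
after link 3: o_3 = (-0.8772, 5.0669, 4.1213)

-0.877 5.067 4.121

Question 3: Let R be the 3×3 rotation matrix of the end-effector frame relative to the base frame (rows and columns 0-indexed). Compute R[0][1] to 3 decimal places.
-0.966

End-effector y-axis (col 1 of R) = (-0.9659,-0.2588,0.0000)
R[0][1] = -0.9659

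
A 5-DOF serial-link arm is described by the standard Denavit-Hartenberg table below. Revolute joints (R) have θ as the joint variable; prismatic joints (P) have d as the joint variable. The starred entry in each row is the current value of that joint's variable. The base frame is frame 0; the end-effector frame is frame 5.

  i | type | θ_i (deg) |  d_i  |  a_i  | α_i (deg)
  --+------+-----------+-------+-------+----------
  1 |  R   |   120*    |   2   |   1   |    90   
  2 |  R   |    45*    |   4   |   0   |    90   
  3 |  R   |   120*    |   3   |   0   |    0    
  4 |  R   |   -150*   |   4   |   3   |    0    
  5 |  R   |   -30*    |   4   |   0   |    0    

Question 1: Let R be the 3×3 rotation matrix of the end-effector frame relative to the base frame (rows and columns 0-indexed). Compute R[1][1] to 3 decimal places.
0.780

End-effector y-axis (col 1 of R) = (0.1268,0.7803,0.6124)
R[1][1] = 0.7803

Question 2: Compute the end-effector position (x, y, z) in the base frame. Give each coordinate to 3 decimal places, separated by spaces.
after link 1: o_1 = (-0.5000, 0.8660, 2.0000)
after link 2: o_2 = (2.9641, 2.8660, 2.0000)
after link 3: o_3 = (1.9034, 4.7031, -0.1213)
after link 4: o_4 = (-1.7284, 7.9936, -1.1126)
after link 5: o_5 = (-3.1426, 10.4431, -3.9411)

-3.143 10.443 -3.941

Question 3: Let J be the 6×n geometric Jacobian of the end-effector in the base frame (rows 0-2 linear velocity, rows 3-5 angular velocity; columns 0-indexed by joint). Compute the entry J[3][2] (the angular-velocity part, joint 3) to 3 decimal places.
-0.354

axis z_2 = (-0.3536,0.6124,-0.7071); lever o_n−o_2 = (-6.1067,7.5771,-5.9411)
cross product → J_v[:, 2] = (1.7197,2.2176,1.0607)
J_ω[:, 2] = z_2
entry J[3][2] = -0.3536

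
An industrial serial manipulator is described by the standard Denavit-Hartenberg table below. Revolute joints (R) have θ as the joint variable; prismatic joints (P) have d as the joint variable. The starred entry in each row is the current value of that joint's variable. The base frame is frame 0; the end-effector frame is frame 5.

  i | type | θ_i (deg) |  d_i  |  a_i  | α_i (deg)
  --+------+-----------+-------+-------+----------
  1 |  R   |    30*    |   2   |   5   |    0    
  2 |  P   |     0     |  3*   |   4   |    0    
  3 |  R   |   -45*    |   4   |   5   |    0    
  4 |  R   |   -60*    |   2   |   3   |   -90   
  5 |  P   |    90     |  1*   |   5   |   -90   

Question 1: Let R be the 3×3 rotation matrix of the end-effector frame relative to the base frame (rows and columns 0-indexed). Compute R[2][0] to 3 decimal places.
End-effector x-axis (col 0 of R) = (0.0000,-0.0000,-1.0000)
R[2][0] = -1.0000

-1.000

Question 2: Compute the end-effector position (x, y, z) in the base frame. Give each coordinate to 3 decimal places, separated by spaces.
14.366 0.567 6.000

after link 1: o_1 = (4.3301, 2.5000, 2.0000)
after link 2: o_2 = (7.7942, 4.5000, 5.0000)
after link 3: o_3 = (12.6239, 3.2059, 9.0000)
after link 4: o_4 = (13.4003, 0.3081, 11.0000)
after link 5: o_5 = (14.3662, 0.5669, 6.0000)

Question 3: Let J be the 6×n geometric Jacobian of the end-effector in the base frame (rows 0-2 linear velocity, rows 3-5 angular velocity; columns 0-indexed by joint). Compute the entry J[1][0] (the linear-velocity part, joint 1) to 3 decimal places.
axis z_0 = ẑ; lever o_n−o_0 = (14.3662,0.5669,6.0000)
cross product → J_v[:, 0] = (-0.5669,14.3662,0.0000)
J_ω[:, 0] = z_0
entry J[1][0] = 14.3662

14.366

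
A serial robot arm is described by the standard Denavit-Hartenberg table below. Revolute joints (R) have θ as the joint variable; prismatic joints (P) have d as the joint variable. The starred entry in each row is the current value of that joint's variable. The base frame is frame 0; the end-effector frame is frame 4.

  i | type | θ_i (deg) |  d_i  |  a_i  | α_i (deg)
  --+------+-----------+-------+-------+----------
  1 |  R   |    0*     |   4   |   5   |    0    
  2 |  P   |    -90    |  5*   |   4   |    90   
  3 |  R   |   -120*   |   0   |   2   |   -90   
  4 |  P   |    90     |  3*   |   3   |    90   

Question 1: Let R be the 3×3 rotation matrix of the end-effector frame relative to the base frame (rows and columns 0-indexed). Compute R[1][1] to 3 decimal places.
End-effector y-axis (col 1 of R) = (-0.0000,-0.8660,-0.5000)
R[1][1] = -0.8660

-0.866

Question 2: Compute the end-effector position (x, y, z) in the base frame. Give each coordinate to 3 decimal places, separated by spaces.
after link 1: o_1 = (5.0000, 0.0000, 4.0000)
after link 2: o_2 = (5.0000, -4.0000, 9.0000)
after link 3: o_3 = (5.0000, -3.0000, 7.2679)
after link 4: o_4 = (8.0000, -5.5981, 5.7679)

8.000 -5.598 5.768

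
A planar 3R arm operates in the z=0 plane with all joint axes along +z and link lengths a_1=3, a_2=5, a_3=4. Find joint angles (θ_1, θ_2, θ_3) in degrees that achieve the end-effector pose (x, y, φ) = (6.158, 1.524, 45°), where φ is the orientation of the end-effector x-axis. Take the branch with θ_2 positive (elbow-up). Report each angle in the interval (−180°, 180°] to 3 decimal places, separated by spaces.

wrist centre = target − a_3·(cos φ, sin φ) = (3.3296, -1.3044)
cos θ_2 = (12.7876−3²−5²)/(2·3·5) = -0.7071; θ_2 = 134.9979° (elbow-up)
β = atan2(-1.3044,3.3296) = -21.3938°; ψ = atan2(3.5357,-0.5354) = 98.6108°
θ_1 = β − ψ = -120.0046°
θ_3 = φ − θ_1 − θ_2 = 30.0067° (wrapped to (-180°,180°])

-120.005 134.998 30.007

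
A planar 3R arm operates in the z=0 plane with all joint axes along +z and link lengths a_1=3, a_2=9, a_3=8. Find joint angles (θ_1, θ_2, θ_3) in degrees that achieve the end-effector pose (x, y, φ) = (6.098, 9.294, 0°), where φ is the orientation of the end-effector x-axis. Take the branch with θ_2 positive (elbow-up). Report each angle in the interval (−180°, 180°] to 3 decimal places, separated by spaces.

29.997 90.004 -120.001

wrist centre = target − a_3·(cos φ, sin φ) = (-1.9020, 9.2940)
cos θ_2 = (89.9960−3²−9²)/(2·3·9) = -0.0001; θ_2 = 90.0042° (elbow-up)
β = atan2(9.2940,-1.9020) = 101.5658°; ψ = atan2(9.0000,2.9993) = 71.5688°
θ_1 = β − ψ = 29.9969°
θ_3 = φ − θ_1 − θ_2 = -120.0011° (wrapped to (-180°,180°])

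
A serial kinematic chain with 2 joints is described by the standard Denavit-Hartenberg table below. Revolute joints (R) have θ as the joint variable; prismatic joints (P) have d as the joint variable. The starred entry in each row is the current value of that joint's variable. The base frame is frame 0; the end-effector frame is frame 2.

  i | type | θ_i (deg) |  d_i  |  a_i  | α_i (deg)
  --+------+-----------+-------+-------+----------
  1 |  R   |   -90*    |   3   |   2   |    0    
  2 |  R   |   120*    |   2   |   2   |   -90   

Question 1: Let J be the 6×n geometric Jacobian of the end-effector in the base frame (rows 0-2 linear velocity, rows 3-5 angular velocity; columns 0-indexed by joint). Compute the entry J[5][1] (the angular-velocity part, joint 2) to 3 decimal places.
axis z_1 = (0.0000,0.0000,1.0000); lever o_n−o_1 = (1.7321,1.0000,2.0000)
cross product → J_v[:, 1] = (-1.0000,1.7321,0.0000)
J_ω[:, 1] = z_1
entry J[5][1] = 1.0000

1.000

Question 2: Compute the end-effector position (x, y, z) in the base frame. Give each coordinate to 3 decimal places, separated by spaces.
after link 1: o_1 = (0.0000, -2.0000, 3.0000)
after link 2: o_2 = (1.7321, -1.0000, 5.0000)

1.732 -1.000 5.000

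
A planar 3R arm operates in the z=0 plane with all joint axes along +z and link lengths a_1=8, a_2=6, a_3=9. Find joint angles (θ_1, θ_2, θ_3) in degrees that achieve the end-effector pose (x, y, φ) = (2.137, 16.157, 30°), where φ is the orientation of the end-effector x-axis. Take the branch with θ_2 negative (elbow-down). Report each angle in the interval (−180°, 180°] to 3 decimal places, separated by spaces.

134.999 -44.994 -60.005

wrist centre = target − a_3·(cos φ, sin φ) = (-5.6572, 11.6570)
cos θ_2 = (167.8899−8²−6²)/(2·8·6) = 0.7072; θ_2 = -44.9936° (elbow-down)
β = atan2(11.6570,-5.6572) = 115.8876°; ψ = atan2(-4.2422,12.2431) = -19.1109°
θ_1 = β − ψ = 134.9985°
θ_3 = φ − θ_1 − θ_2 = -60.0050° (wrapped to (-180°,180°])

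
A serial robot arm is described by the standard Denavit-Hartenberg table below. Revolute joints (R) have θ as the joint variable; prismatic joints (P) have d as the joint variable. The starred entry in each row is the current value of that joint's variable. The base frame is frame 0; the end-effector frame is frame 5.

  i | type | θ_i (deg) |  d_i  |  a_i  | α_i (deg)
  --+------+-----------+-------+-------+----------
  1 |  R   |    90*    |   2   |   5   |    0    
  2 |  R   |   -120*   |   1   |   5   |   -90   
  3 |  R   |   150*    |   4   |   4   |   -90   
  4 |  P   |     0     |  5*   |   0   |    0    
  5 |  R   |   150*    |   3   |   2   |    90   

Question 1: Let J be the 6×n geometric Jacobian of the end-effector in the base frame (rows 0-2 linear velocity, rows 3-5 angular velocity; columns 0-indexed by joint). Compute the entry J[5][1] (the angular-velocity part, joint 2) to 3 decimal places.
axis z_1 = (0.0000,0.0000,1.0000); lever o_n−o_1 = (0.6651,3.0801,6.7942)
cross product → J_v[:, 1] = (-3.0801,0.6651,0.0000)
J_ω[:, 1] = z_1
entry J[5][1] = 1.0000

1.000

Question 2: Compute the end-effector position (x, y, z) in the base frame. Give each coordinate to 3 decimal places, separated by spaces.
after link 1: o_1 = (0.0000, 5.0000, 2.0000)
after link 2: o_2 = (4.3301, 2.5000, 3.0000)
after link 3: o_3 = (3.3301, 7.6962, 1.0000)
after link 4: o_4 = (1.1651, 8.9462, 5.3301)
after link 5: o_5 = (0.6651, 8.0801, 8.7942)

0.665 8.080 8.794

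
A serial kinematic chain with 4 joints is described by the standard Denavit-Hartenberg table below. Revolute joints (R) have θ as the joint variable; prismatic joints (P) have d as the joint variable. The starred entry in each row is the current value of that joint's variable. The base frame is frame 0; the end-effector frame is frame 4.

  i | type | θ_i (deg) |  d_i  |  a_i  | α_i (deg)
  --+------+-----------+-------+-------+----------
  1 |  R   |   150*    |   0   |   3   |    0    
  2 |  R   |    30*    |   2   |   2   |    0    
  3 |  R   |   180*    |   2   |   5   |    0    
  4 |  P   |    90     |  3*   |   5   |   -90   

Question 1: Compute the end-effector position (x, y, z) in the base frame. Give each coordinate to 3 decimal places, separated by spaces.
0.402 6.500 7.000

after link 1: o_1 = (-2.5981, 1.5000, 0.0000)
after link 2: o_2 = (-4.5981, 1.5000, 2.0000)
after link 3: o_3 = (0.4019, 1.5000, 4.0000)
after link 4: o_4 = (0.4019, 6.5000, 7.0000)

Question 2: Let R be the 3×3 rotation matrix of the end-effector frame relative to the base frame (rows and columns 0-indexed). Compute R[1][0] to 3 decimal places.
1.000

End-effector x-axis (col 0 of R) = (0.0000,1.0000,0.0000)
R[1][0] = 1.0000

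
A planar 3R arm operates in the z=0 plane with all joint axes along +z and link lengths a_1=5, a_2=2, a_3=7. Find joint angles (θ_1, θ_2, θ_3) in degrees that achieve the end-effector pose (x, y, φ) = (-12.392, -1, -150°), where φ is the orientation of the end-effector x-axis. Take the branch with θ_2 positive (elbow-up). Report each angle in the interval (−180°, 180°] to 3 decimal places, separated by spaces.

149.993 30.022 29.985

wrist centre = target − a_3·(cos φ, sin φ) = (-6.3298, 2.5000)
cos θ_2 = (46.3166−5²−2²)/(2·5·2) = 0.8658; θ_2 = 30.0221° (elbow-up)
β = atan2(2.5000,-6.3298) = 158.4482°; ψ = atan2(1.0007,6.7317) = 8.4552°
θ_1 = β − ψ = 149.9930°
θ_3 = φ − θ_1 − θ_2 = 29.9849° (wrapped to (-180°,180°])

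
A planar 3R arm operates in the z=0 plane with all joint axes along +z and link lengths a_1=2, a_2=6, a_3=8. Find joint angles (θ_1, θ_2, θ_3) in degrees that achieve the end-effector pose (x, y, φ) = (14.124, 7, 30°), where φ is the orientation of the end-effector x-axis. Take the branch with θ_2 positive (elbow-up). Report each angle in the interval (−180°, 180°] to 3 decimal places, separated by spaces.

-0.018 30.024 -0.007

wrist centre = target − a_3·(cos φ, sin φ) = (7.1958, 3.0000)
cos θ_2 = (60.7795−2²−6²)/(2·2·6) = 0.8658; θ_2 = 30.0244° (elbow-up)
β = atan2(3.0000,7.1958) = 22.6317°; ψ = atan2(3.0022,7.1949) = 22.6494°
θ_1 = β − ψ = -0.0176°
θ_3 = φ − θ_1 − θ_2 = -0.0068° (wrapped to (-180°,180°])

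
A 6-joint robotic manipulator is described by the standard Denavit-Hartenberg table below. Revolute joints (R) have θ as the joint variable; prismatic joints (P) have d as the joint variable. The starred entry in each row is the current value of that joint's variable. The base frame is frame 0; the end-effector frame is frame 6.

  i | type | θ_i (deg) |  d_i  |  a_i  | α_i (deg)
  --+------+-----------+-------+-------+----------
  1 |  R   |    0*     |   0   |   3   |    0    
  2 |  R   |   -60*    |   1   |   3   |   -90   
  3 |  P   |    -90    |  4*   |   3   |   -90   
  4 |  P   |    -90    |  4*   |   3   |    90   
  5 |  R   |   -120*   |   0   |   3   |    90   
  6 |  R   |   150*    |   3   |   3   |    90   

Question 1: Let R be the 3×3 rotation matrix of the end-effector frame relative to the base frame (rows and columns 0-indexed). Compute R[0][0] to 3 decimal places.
0.750

End-effector x-axis (col 0 of R) = (0.7500,-0.4330,-0.5000)
R[0][0] = 0.7500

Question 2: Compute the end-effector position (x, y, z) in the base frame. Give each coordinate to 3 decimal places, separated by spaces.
after link 1: o_1 = (3.0000, 0.0000, 0.0000)
after link 2: o_2 = (4.5000, -2.5981, 1.0000)
after link 3: o_3 = (7.9641, -0.5981, 4.0000)
after link 4: o_4 = (12.5622, -2.5622, 4.0000)
after link 5: o_5 = (9.9641, -1.0622, 4.0000)
after link 6: o_6 = (10.7141, -4.9593, 2.5000)

10.714 -4.959 2.500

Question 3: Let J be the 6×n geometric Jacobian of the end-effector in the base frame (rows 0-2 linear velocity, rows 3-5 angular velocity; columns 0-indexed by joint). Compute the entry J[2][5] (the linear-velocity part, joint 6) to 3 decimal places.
axis z_5 = (-0.5000,-0.8660,-0.0000); lever o_n−o_5 = (0.7500,-3.8971,-1.5000)
cross product → J_v[:, 5] = (1.2990,-0.7500,2.5981)
J_ω[:, 5] = z_5
entry J[2][5] = 2.5981

2.598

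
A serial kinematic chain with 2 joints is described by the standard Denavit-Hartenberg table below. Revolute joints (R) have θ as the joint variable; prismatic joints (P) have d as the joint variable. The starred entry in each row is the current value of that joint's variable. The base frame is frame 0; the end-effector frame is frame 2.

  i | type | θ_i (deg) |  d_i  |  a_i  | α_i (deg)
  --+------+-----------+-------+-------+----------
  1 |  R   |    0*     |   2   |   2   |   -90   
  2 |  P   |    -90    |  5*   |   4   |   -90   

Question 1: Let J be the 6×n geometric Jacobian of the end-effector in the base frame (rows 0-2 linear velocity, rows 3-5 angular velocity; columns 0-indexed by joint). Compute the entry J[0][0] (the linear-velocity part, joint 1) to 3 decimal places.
axis z_0 = ẑ; lever o_n−o_0 = (2.0000,5.0000,6.0000)
cross product → J_v[:, 0] = (-5.0000,2.0000,0.0000)
J_ω[:, 0] = z_0
entry J[0][0] = -5.0000

-5.000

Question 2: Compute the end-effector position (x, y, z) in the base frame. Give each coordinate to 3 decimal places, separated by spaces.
after link 1: o_1 = (2.0000, 0.0000, 2.0000)
after link 2: o_2 = (2.0000, 5.0000, 6.0000)

2.000 5.000 6.000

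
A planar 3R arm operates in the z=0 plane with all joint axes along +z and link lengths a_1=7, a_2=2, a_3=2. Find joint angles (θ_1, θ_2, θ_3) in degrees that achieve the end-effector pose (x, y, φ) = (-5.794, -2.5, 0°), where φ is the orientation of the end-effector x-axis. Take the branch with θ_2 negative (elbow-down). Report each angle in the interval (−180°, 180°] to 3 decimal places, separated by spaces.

-149.998 -60.008 -149.993

wrist centre = target − a_3·(cos φ, sin φ) = (-7.7940, -2.5000)
cos θ_2 = (66.9964−7²−2²)/(2·7·2) = 0.4999; θ_2 = -60.0084° (elbow-down)
β = atan2(-2.5000,-7.7940) = -162.2159°; ψ = atan2(-1.7322,7.9997) = -12.2177°
θ_1 = β − ψ = -149.9981°
θ_3 = φ − θ_1 − θ_2 = -149.9935° (wrapped to (-180°,180°])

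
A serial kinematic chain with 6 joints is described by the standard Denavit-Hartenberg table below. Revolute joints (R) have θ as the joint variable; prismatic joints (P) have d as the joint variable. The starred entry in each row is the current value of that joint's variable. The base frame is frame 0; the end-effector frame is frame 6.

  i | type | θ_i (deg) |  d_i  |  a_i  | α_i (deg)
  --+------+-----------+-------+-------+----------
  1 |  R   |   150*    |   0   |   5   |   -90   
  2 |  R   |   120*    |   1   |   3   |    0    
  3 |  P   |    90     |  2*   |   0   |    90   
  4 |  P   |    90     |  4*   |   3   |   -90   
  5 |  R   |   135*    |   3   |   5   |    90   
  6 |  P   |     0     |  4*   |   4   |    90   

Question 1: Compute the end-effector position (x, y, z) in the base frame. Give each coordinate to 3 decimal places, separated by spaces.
-8.762 2.213 0.399

after link 1: o_1 = (-4.3301, 2.5000, 0.0000)
after link 2: o_2 = (-3.5311, 0.8840, -2.5981)
after link 3: o_3 = (-4.5311, -0.8481, -2.5981)
after link 4: o_4 = (-4.2990, -4.4462, -6.0622)
after link 5: o_5 = (-6.3122, 0.7986, -4.5003)
after link 6: o_6 = (-8.7617, 2.2128, 0.3987)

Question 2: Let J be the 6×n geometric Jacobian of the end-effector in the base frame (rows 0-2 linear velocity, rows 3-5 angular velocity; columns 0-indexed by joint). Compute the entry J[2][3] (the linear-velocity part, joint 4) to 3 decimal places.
-0.866

prismatic axis z_3 = (0.4330,-0.2500,-0.8660)
J_v[:, 3] = z_3; J_ω[:, 3] = (0,0,0)
entry J[2][3] = -0.8660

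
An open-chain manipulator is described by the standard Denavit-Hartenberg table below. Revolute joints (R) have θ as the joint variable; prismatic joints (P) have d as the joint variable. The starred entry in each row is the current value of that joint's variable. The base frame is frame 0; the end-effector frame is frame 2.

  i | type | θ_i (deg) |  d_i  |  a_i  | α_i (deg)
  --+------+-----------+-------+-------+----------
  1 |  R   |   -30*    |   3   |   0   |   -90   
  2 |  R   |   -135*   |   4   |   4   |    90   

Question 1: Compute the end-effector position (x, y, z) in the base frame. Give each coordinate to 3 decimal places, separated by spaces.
after link 1: o_1 = (0.0000, 0.0000, 3.0000)
after link 2: o_2 = (-0.4495, 4.8783, 5.8284)

-0.449 4.878 5.828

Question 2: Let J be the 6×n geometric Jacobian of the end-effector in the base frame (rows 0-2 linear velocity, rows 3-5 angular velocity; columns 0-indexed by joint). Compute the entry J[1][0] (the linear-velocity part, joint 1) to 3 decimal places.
axis z_0 = ẑ; lever o_n−o_0 = (-0.4495,4.8783,5.8284)
cross product → J_v[:, 0] = (-4.8783,-0.4495,0.0000)
J_ω[:, 0] = z_0
entry J[1][0] = -0.4495

-0.449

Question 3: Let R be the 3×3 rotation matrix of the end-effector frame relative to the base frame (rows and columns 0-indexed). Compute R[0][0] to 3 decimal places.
End-effector x-axis (col 0 of R) = (-0.6124,0.3536,0.7071)
R[0][0] = -0.6124

-0.612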